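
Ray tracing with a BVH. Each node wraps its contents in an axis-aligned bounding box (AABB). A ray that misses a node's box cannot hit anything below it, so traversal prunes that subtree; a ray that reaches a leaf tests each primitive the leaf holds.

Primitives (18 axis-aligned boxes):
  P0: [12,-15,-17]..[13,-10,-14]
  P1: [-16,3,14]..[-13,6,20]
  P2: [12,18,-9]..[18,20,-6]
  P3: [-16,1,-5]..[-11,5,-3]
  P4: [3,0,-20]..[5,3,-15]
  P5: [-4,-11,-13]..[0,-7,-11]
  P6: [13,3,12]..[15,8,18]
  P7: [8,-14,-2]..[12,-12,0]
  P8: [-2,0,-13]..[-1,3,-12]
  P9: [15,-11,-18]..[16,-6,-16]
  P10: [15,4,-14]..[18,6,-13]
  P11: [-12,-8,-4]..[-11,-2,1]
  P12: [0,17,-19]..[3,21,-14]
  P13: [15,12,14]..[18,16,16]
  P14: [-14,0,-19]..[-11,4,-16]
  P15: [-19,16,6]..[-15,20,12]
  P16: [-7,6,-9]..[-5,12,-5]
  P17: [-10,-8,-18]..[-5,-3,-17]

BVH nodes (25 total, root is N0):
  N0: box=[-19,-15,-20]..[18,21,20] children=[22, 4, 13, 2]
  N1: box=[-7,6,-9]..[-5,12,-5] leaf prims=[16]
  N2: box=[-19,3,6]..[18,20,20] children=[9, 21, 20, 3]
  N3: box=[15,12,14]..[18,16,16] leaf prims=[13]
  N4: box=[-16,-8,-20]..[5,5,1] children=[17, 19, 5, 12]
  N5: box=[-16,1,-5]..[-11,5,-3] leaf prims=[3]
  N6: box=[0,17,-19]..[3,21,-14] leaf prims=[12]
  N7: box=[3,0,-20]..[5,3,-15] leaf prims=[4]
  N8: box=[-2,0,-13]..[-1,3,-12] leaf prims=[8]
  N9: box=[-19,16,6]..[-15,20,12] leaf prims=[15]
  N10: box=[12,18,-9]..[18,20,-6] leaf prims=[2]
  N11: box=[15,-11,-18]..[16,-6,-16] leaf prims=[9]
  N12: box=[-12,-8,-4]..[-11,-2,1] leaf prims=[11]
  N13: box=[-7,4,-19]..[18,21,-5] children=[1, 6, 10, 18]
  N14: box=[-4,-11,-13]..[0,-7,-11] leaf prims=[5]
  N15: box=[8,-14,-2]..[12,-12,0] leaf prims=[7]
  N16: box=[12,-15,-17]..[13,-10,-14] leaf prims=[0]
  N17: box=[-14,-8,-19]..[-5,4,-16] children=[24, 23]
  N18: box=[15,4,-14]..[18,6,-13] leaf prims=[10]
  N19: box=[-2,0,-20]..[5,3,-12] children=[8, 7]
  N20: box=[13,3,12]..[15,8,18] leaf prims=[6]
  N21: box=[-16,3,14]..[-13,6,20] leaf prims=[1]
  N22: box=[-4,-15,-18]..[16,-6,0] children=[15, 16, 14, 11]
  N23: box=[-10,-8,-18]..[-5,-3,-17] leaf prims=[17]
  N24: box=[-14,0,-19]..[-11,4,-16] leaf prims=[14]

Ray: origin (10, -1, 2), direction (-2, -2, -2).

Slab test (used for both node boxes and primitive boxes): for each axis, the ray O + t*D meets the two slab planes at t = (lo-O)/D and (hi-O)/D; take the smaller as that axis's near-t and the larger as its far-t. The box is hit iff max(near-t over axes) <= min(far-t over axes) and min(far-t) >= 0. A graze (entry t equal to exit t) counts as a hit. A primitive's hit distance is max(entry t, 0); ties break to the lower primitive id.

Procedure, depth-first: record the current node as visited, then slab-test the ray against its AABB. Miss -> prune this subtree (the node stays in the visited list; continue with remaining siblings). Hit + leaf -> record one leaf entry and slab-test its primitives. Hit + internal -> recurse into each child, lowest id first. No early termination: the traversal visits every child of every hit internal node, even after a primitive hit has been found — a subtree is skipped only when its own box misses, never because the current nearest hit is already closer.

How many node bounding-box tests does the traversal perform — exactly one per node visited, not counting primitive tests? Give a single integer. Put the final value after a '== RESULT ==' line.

Walk:
N0 x:[-4,29/2] y:[-11,7] z:[-9,11] -> hit [-4,7], descend [2, 4, 13, 22]
  N2 x:[-4,29/2] y:[-21/2,-2] z:[-9,-2] -> miss, prune
  N4 x:[5/2,13] y:[-3,7/2] z:[1/2,11] -> hit [5/2,7/2], descend [5, 12, 17, 19]
    N5 x:[21/2,13] y:[-3,-1] z:[5/2,7/2] -> miss, prune
    N12 x:[21/2,11] y:[1/2,7/2] z:[1/2,3] -> miss, prune
    N17 x:[15/2,12] y:[-5/2,7/2] z:[9,21/2] -> miss, prune
    N19 x:[5/2,6] y:[-2,-1/2] z:[7,11] -> miss, prune
  N13 x:[-4,17/2] y:[-11,-5/2] z:[7/2,21/2] -> miss, prune
  N22 x:[-3,7] y:[5/2,7] z:[1,10] -> hit [5/2,7], descend [11, 14, 15, 16]
    N11 x:[-3,-5/2] y:[5/2,5] z:[9,10] -> miss, prune
    N14 x:[5,7] y:[3,5] z:[13/2,15/2] -> miss, prune
    N15 x:[-1,1] y:[11/2,13/2] z:[1,2] -> miss, prune
    N16 x:[-3/2,-1] y:[9/2,7] z:[8,19/2] -> miss, prune

Summary -> nodes [0, 2, 4, 5, 12, 17, 19, 13, 22, 11, 14, 15, 16]; box-tests=13; leaf-entries=0; first=miss

== RESULT ==
13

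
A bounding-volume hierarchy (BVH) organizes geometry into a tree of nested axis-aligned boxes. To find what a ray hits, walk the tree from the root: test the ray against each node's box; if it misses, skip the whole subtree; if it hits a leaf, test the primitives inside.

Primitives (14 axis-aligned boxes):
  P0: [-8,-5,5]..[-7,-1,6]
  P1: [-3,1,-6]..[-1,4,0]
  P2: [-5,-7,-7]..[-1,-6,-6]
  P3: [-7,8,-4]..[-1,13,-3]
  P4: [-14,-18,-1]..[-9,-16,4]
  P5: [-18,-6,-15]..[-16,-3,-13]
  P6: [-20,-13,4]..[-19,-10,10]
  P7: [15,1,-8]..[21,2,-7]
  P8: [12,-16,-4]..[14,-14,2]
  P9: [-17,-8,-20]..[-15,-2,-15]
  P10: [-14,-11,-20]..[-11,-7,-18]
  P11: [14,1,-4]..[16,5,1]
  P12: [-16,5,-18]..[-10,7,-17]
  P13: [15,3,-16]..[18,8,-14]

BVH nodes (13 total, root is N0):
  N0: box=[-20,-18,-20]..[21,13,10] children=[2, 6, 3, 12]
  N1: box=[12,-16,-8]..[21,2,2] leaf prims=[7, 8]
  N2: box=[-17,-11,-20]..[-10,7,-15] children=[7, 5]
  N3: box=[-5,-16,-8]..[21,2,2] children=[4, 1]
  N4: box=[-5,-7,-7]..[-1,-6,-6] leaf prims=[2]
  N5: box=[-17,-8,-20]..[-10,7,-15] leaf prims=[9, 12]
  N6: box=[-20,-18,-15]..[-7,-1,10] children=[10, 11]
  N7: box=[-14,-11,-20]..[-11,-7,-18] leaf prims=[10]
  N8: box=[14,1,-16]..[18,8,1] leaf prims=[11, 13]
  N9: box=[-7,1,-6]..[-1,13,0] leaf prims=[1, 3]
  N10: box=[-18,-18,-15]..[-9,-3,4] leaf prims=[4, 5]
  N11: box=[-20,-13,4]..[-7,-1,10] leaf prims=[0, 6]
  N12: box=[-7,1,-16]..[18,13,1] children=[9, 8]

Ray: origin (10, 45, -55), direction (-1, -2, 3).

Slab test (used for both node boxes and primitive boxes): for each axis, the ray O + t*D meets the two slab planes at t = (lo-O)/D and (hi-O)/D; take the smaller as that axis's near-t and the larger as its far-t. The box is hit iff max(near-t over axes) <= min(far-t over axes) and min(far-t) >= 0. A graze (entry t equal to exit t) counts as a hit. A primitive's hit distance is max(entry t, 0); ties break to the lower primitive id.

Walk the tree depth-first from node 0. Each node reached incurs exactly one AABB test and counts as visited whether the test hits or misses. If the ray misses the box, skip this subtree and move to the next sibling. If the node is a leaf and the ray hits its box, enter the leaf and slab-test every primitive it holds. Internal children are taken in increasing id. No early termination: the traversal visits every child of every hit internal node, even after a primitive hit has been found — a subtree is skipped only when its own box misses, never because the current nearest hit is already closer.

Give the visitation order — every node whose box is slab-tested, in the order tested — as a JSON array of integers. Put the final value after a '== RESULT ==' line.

Trace the traversal:
N0 x:[-11,30] y:[16,63/2] z:[35/3,65/3] -> hit [16,65/3], descend [2, 3, 6, 12]
  N2 x:[20,27] y:[19,28] z:[35/3,40/3] -> miss, prune
  N3 x:[-11,15] y:[43/2,61/2] z:[47/3,19] -> miss, prune
  N6 x:[17,30] y:[23,63/2] z:[40/3,65/3] -> miss, prune
  N12 x:[-8,17] y:[16,22] z:[13,56/3] -> hit [16,17], descend [8, 9]
    N8 x:[-8,-4] y:[37/2,22] z:[13,56/3] -> miss, prune
    N9 x:[11,17] y:[16,22] z:[49/3,55/3] -> hit [49/3,17] leaf, test {P1(miss), P3@t=17}

order=[0, 2, 3, 6, 12, 8, 9]  |boxes|=7  |leaves|=1  hit=P3

== RESULT ==
[0, 2, 3, 6, 12, 8, 9]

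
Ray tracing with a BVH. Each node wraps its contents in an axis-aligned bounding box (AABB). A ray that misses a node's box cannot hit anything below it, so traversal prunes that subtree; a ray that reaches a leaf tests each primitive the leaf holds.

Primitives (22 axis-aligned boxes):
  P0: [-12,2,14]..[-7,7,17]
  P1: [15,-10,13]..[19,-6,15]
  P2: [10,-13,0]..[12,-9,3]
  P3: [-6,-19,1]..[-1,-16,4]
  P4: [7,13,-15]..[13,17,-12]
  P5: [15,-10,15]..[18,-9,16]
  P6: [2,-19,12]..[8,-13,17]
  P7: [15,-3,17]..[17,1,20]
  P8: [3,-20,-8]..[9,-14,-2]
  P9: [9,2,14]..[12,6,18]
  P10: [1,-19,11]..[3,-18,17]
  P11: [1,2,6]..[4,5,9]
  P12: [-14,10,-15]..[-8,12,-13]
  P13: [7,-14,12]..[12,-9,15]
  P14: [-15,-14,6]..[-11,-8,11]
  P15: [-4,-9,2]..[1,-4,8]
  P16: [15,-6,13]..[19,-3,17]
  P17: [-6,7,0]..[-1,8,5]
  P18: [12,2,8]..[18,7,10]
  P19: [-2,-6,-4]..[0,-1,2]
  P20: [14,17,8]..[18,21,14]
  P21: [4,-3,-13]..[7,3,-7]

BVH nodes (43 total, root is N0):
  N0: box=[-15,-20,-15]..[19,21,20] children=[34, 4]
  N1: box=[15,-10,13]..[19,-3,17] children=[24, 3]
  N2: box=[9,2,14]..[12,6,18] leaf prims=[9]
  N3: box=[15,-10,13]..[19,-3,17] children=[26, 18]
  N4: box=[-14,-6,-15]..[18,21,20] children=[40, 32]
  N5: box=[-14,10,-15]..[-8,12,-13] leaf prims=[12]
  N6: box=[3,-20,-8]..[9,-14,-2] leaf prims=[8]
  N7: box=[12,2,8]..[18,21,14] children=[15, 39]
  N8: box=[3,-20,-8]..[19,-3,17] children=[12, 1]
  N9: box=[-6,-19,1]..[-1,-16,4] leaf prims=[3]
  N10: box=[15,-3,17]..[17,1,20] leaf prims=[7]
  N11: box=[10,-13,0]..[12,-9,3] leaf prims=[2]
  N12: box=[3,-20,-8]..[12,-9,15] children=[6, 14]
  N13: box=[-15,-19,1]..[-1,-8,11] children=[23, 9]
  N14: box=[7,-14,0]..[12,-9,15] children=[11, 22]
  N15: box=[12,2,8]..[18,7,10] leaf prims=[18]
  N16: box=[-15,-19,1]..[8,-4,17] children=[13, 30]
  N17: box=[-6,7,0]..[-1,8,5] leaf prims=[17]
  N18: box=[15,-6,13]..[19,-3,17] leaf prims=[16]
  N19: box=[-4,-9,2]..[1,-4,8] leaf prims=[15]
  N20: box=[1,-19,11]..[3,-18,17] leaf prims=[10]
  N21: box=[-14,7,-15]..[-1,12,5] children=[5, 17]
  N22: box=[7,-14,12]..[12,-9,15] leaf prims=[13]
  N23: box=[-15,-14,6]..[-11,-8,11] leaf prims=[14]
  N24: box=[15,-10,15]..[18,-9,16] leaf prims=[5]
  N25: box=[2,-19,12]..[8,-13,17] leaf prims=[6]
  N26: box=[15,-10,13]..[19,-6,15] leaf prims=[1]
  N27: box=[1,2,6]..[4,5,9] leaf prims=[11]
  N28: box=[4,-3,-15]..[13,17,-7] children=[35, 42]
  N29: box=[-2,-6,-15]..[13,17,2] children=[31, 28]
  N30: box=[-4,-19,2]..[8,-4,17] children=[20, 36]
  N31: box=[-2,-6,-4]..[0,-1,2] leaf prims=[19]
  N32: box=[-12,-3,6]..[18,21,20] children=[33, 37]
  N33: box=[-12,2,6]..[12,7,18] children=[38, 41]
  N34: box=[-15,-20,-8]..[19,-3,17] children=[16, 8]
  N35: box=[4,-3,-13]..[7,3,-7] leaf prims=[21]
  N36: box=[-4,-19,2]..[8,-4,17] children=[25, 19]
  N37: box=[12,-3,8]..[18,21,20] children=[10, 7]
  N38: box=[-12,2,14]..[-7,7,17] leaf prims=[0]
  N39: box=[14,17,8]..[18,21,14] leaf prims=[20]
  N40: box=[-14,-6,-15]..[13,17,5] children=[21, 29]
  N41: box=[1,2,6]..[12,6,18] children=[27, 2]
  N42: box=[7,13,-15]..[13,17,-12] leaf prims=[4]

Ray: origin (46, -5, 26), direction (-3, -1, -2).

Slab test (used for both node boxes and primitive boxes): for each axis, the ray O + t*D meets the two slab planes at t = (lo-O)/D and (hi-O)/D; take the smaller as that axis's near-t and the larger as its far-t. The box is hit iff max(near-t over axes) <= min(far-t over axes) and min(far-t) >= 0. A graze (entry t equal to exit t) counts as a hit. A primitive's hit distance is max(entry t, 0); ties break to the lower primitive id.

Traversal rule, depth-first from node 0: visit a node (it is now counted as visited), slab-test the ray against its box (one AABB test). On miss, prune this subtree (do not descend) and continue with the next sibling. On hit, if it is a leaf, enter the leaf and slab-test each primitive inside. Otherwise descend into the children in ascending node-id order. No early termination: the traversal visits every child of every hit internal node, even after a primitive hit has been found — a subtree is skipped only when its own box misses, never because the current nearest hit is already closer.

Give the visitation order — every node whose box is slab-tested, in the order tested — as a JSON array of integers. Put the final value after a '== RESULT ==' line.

Walk:
N0 x:[9,61/3] y:[-26,15] z:[3,41/2] -> hit [9,15], descend [4, 34]
  N4 x:[28/3,20] y:[-26,1] z:[3,41/2] -> miss, prune
  N34 x:[9,61/3] y:[-2,15] z:[9/2,17] -> hit [9,15], descend [8, 16]
    N8 x:[9,43/3] y:[-2,15] z:[9/2,17] -> hit [9,43/3], descend [1, 12]
      N1 x:[9,31/3] y:[-2,5] z:[9/2,13/2] -> miss, prune
      N12 x:[34/3,43/3] y:[4,15] z:[11/2,17] -> hit [34/3,43/3], descend [6, 14]
        N6 x:[37/3,43/3] y:[9,15] z:[14,17] -> hit [14,43/3] leaf, test {P8@t=14}
        N14 x:[34/3,13] y:[4,9] z:[11/2,13] -> miss, prune
    N16 x:[38/3,61/3] y:[-1,14] z:[9/2,25/2] -> miss, prune

9 AABB tests over nodes [0, 4, 34, 8, 1, 12, 6, 14, 16]; 1 leaf entered; closest P8.

== RESULT ==
[0, 4, 34, 8, 1, 12, 6, 14, 16]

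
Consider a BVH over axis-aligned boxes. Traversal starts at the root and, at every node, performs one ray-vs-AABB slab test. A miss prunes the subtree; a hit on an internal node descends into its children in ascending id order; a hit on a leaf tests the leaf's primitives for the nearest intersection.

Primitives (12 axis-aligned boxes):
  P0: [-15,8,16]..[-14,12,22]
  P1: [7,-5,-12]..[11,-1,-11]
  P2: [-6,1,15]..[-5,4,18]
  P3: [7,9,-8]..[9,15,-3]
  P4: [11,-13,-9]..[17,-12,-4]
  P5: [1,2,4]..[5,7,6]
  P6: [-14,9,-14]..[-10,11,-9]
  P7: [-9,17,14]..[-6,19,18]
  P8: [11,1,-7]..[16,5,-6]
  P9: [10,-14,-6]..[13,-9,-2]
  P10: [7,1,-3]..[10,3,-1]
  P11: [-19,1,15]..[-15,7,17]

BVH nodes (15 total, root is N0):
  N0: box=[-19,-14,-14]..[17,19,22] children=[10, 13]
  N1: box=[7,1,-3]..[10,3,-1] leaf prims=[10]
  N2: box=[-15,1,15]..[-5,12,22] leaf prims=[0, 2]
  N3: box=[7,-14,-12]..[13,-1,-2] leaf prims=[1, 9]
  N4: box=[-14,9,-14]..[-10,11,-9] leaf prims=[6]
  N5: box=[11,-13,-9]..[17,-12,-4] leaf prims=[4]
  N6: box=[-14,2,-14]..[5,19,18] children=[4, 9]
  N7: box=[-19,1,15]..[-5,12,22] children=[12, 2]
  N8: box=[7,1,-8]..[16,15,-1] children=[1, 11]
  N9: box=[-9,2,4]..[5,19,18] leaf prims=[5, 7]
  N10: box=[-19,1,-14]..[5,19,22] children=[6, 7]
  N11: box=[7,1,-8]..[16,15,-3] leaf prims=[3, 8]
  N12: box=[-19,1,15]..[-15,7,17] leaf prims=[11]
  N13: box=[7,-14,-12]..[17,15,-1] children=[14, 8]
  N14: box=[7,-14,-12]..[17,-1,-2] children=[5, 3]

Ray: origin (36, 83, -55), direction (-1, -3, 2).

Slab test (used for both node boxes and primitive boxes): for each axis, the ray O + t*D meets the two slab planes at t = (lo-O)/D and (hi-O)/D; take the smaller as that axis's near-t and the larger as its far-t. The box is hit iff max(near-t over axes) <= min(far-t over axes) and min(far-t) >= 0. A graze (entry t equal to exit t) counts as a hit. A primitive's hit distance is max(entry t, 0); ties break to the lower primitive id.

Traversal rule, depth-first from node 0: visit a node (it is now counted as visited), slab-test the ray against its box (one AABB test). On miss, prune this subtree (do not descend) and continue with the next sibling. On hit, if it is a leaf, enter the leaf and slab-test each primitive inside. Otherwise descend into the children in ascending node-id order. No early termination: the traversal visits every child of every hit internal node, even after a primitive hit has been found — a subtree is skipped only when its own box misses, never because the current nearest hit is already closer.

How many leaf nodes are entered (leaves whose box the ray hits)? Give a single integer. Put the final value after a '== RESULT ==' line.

Walk:
N0 x:[19,55] y:[64/3,97/3] z:[41/2,77/2] -> hit [64/3,97/3], descend [10, 13]
  N10 x:[31,55] y:[64/3,82/3] z:[41/2,77/2] -> miss, prune
  N13 x:[19,29] y:[68/3,97/3] z:[43/2,27] -> hit [68/3,27], descend [8, 14]
    N8 x:[20,29] y:[68/3,82/3] z:[47/2,27] -> hit [47/2,27], descend [1, 11]
      N1 x:[26,29] y:[80/3,82/3] z:[26,27] -> hit [80/3,27] leaf, test {P10@t=80/3}
      N11 x:[20,29] y:[68/3,82/3] z:[47/2,26] -> hit [47/2,26] leaf, test {P3(miss), P8(miss)}
    N14 x:[19,29] y:[28,97/3] z:[43/2,53/2] -> miss, prune

Summary -> nodes [0, 10, 13, 8, 1, 11, 14]; box-tests=7; leaf-entries=2; first=P10

== RESULT ==
2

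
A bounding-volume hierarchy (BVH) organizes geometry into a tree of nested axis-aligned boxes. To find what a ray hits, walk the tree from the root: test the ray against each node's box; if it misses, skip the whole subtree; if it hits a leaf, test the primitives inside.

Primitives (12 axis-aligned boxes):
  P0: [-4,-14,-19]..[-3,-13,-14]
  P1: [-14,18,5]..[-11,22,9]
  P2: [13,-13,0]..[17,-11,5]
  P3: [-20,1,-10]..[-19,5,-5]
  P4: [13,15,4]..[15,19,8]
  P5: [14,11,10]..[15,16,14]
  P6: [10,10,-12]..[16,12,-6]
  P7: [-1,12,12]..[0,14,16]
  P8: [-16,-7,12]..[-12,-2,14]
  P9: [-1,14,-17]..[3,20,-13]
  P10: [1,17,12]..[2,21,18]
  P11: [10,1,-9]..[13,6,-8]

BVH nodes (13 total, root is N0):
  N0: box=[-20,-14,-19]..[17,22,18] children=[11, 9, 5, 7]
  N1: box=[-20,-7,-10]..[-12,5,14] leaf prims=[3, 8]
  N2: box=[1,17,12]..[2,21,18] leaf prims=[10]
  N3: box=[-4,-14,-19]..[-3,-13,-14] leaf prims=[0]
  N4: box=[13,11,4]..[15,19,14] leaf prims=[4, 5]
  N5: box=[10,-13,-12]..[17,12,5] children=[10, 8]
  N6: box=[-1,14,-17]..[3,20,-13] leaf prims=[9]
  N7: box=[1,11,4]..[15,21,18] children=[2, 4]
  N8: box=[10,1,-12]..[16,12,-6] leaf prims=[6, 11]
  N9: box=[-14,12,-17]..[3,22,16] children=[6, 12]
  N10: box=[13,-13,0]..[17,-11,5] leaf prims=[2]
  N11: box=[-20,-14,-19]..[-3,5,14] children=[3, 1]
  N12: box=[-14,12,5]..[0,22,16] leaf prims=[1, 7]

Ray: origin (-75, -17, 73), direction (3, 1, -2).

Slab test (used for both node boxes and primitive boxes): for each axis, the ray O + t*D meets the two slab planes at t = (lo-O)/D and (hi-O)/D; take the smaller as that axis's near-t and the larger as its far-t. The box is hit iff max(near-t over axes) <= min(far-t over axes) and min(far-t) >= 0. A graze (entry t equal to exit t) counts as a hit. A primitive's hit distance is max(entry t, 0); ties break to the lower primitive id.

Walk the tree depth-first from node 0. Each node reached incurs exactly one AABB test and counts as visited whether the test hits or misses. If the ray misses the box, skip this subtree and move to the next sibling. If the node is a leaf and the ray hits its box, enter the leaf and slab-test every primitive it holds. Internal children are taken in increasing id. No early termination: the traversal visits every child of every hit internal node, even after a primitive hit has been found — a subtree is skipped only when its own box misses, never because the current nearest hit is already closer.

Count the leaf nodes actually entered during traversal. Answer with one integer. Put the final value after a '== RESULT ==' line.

Trace the traversal:
N0 x:[55/3,92/3] y:[3,39] z:[55/2,46] -> hit [55/2,92/3], descend [5, 7, 9, 11]
  N5 x:[85/3,92/3] y:[4,29] z:[34,85/2] -> miss, prune
  N7 x:[76/3,30] y:[28,38] z:[55/2,69/2] -> hit [28,30], descend [2, 4]
    N2 x:[76/3,77/3] y:[34,38] z:[55/2,61/2] -> miss, prune
    N4 x:[88/3,30] y:[28,36] z:[59/2,69/2] -> hit [59/2,30] leaf, test {P4(miss), P5@t=89/3}
  N9 x:[61/3,26] y:[29,39] z:[57/2,45] -> miss, prune
  N11 x:[55/3,24] y:[3,22] z:[59/2,46] -> miss, prune

Summary -> nodes [0, 5, 7, 2, 4, 9, 11]; box-tests=7; leaf-entries=1; first=P5

== RESULT ==
1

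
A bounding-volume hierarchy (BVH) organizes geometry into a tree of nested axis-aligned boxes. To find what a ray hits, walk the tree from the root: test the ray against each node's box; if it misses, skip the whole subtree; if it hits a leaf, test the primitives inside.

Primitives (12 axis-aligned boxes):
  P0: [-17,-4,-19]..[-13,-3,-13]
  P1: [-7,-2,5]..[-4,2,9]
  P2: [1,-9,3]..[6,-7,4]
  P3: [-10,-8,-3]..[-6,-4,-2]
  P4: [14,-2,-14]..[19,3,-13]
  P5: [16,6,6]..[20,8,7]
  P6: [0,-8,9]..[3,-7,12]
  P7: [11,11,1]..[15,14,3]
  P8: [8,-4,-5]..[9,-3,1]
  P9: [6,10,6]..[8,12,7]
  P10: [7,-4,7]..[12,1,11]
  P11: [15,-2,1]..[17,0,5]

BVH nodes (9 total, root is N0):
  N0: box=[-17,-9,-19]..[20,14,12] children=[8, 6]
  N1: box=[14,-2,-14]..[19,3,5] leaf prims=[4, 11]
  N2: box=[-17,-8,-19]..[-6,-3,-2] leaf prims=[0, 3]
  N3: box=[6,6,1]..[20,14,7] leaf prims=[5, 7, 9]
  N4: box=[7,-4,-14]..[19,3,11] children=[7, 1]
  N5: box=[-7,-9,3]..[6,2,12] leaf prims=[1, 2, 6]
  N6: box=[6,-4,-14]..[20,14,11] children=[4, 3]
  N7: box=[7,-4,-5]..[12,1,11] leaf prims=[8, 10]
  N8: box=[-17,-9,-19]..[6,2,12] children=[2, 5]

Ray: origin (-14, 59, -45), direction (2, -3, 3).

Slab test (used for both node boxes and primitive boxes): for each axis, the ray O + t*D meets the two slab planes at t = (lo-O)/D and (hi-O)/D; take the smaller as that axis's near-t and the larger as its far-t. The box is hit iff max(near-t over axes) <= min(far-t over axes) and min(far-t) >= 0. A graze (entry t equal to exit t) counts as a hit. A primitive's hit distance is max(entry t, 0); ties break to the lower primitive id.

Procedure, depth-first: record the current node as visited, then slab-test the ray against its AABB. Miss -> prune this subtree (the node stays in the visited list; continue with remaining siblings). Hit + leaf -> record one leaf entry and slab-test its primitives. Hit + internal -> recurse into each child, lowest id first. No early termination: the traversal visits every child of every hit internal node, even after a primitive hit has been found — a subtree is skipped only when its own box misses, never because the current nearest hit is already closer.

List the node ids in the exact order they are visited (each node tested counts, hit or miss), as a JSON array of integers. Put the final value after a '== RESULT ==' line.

Trace the traversal:
N0 x:[-3/2,17] y:[15,68/3] z:[26/3,19] -> hit [15,17], descend [6, 8]
  N6 x:[10,17] y:[15,21] z:[31/3,56/3] -> hit [15,17], descend [3, 4]
    N3 x:[10,17] y:[15,53/3] z:[46/3,52/3] -> hit [46/3,17] leaf, test {P5@t=17, P7(miss), P9(miss)}
    N4 x:[21/2,33/2] y:[56/3,21] z:[31/3,56/3] -> miss, prune
  N8 x:[-3/2,10] y:[19,68/3] z:[26/3,19] -> miss, prune

Summary -> nodes [0, 6, 3, 4, 8]; box-tests=5; leaf-entries=1; first=P5

== RESULT ==
[0, 6, 3, 4, 8]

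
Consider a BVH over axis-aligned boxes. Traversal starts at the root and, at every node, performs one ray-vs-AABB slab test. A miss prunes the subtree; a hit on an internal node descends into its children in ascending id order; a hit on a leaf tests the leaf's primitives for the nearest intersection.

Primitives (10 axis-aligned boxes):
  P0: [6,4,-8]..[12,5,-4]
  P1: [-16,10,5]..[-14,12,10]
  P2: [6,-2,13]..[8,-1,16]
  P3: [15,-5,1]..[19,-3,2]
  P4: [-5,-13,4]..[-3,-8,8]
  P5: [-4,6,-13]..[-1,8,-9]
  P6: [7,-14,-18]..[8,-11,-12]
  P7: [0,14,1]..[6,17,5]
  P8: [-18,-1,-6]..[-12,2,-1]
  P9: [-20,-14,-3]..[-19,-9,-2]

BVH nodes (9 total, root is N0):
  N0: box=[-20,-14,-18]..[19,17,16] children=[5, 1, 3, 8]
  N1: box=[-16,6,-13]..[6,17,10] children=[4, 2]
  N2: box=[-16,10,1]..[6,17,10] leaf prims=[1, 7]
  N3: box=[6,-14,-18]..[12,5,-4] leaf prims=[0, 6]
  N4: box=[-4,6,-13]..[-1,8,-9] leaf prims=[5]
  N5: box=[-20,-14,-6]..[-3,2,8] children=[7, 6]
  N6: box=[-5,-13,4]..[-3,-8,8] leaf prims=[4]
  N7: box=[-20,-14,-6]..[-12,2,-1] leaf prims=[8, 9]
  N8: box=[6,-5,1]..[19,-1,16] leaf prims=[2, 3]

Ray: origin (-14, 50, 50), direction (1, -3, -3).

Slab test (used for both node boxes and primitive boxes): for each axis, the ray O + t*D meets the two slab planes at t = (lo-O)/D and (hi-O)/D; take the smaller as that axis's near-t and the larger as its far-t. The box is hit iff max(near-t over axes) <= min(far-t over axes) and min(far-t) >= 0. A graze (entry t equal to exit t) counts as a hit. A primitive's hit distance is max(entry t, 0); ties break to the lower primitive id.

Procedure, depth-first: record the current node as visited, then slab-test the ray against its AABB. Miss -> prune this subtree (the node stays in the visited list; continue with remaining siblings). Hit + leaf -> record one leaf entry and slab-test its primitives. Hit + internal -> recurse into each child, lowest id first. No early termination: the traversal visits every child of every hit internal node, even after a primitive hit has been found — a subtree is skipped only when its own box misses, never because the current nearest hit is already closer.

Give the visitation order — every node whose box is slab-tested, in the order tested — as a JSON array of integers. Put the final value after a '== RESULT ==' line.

Traverse from the root:
N0 x:[-6,33] y:[11,64/3] z:[34/3,68/3] -> hit [34/3,64/3], descend [1, 3, 5, 8]
  N1 x:[-2,20] y:[11,44/3] z:[40/3,21] -> hit [40/3,44/3], descend [2, 4]
    N2 x:[-2,20] y:[11,40/3] z:[40/3,49/3] -> hit [40/3,40/3] leaf, test {P1(miss), P7(miss)}
    N4 x:[10,13] y:[14,44/3] z:[59/3,21] -> miss, prune
  N3 x:[20,26] y:[15,64/3] z:[18,68/3] -> hit [20,64/3] leaf, test {P0(miss), P6@t=21}
  N5 x:[-6,11] y:[16,64/3] z:[14,56/3] -> miss, prune
  N8 x:[20,33] y:[17,55/3] z:[34/3,49/3] -> miss, prune

Summary -> nodes [0, 1, 2, 4, 3, 5, 8]; box-tests=7; leaf-entries=2; first=P6

== RESULT ==
[0, 1, 2, 4, 3, 5, 8]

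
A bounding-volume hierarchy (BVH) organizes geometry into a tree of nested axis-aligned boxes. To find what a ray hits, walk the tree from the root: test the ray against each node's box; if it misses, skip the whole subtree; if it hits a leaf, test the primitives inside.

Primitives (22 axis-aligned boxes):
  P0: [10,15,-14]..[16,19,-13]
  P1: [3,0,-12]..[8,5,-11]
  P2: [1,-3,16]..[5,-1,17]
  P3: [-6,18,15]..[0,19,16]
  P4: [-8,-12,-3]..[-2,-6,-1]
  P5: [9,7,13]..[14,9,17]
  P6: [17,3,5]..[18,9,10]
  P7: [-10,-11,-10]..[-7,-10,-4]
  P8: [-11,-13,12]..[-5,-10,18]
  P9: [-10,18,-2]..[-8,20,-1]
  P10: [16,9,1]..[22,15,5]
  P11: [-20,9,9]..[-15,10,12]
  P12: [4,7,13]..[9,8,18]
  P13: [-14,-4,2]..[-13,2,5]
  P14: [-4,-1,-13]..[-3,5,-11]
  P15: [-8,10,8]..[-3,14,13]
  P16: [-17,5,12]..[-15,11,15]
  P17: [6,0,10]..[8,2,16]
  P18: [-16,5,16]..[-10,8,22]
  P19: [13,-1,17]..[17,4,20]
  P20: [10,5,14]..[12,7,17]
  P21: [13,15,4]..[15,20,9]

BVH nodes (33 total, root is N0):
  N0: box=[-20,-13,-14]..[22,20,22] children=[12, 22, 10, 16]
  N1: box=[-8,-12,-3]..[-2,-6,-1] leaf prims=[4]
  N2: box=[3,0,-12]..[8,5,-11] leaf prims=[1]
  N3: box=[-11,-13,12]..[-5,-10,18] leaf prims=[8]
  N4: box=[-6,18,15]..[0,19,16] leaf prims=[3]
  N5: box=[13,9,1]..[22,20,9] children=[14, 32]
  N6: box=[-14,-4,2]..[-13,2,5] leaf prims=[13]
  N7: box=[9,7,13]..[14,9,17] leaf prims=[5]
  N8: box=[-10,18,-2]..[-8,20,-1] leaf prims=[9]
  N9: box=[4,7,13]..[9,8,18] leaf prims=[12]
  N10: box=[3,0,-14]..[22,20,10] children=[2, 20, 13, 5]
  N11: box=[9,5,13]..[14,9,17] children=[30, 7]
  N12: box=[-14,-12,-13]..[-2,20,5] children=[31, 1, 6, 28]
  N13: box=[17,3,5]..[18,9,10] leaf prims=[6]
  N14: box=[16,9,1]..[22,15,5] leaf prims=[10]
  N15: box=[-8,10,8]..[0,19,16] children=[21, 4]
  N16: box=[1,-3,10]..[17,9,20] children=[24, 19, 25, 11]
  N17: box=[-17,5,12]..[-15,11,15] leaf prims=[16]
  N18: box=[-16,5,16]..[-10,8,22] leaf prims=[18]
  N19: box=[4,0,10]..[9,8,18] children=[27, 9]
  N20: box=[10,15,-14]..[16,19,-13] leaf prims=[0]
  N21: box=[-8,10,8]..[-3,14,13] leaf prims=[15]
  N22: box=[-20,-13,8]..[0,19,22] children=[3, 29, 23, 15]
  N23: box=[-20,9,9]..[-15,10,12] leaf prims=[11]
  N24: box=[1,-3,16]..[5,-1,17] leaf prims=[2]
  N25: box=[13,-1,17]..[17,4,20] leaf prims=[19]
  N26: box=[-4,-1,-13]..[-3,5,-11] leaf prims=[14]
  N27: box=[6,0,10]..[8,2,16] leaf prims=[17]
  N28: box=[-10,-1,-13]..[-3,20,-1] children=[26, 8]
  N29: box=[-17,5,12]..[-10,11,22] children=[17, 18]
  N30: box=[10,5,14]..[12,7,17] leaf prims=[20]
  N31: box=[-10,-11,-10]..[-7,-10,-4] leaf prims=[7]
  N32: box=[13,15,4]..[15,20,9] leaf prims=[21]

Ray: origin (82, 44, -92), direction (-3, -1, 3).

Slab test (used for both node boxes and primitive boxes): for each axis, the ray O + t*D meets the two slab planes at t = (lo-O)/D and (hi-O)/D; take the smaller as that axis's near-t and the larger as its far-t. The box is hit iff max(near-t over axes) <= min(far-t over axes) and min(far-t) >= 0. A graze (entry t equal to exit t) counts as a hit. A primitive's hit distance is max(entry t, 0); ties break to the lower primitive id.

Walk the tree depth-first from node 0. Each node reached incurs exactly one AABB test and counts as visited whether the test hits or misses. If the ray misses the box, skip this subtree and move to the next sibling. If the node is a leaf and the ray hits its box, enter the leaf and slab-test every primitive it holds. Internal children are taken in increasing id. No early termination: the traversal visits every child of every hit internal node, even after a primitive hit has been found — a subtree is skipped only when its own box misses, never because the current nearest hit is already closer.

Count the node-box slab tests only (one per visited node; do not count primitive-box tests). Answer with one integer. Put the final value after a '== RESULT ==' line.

Traverse from the root:
N0 x:[20,34] y:[24,57] z:[26,38] -> hit [26,34], descend [10, 12, 16, 22]
  N10 x:[20,79/3] y:[24,44] z:[26,34] -> hit [26,79/3], descend [2, 5, 13, 20]
    N2 x:[74/3,79/3] y:[39,44] z:[80/3,27] -> miss, prune
    N5 x:[20,23] y:[24,35] z:[31,101/3] -> miss, prune
    N13 x:[64/3,65/3] y:[35,41] z:[97/3,34] -> miss, prune
    N20 x:[22,24] y:[25,29] z:[26,79/3] -> miss, prune
  N12 x:[28,32] y:[24,56] z:[79/3,97/3] -> hit [28,32], descend [1, 6, 28, 31]
    N1 x:[28,30] y:[50,56] z:[89/3,91/3] -> miss, prune
    N6 x:[95/3,32] y:[42,48] z:[94/3,97/3] -> miss, prune
    N28 x:[85/3,92/3] y:[24,45] z:[79/3,91/3] -> hit [85/3,91/3], descend [8, 26]
      N8 x:[30,92/3] y:[24,26] z:[30,91/3] -> miss, prune
      N26 x:[85/3,86/3] y:[39,45] z:[79/3,27] -> miss, prune
    N31 x:[89/3,92/3] y:[54,55] z:[82/3,88/3] -> miss, prune
  N16 x:[65/3,27] y:[35,47] z:[34,112/3] -> miss, prune
  N22 x:[82/3,34] y:[25,57] z:[100/3,38] -> hit [100/3,34], descend [3, 15, 23, 29]
    N3 x:[29,31] y:[54,57] z:[104/3,110/3] -> miss, prune
    N15 x:[82/3,30] y:[25,34] z:[100/3,36] -> miss, prune
    N23 x:[97/3,34] y:[34,35] z:[101/3,104/3] -> hit [34,34] leaf, test {P11@t=34}
    N29 x:[92/3,33] y:[33,39] z:[104/3,38] -> miss, prune

Visited [0, 10, 2, 5, 13, 20, 12, 1, 6, 28, 8, 26, 31, 16, 22, 3, 15, 23, 29]. Tests: 19 box, 1 leaf. Nearest: P11.

== RESULT ==
19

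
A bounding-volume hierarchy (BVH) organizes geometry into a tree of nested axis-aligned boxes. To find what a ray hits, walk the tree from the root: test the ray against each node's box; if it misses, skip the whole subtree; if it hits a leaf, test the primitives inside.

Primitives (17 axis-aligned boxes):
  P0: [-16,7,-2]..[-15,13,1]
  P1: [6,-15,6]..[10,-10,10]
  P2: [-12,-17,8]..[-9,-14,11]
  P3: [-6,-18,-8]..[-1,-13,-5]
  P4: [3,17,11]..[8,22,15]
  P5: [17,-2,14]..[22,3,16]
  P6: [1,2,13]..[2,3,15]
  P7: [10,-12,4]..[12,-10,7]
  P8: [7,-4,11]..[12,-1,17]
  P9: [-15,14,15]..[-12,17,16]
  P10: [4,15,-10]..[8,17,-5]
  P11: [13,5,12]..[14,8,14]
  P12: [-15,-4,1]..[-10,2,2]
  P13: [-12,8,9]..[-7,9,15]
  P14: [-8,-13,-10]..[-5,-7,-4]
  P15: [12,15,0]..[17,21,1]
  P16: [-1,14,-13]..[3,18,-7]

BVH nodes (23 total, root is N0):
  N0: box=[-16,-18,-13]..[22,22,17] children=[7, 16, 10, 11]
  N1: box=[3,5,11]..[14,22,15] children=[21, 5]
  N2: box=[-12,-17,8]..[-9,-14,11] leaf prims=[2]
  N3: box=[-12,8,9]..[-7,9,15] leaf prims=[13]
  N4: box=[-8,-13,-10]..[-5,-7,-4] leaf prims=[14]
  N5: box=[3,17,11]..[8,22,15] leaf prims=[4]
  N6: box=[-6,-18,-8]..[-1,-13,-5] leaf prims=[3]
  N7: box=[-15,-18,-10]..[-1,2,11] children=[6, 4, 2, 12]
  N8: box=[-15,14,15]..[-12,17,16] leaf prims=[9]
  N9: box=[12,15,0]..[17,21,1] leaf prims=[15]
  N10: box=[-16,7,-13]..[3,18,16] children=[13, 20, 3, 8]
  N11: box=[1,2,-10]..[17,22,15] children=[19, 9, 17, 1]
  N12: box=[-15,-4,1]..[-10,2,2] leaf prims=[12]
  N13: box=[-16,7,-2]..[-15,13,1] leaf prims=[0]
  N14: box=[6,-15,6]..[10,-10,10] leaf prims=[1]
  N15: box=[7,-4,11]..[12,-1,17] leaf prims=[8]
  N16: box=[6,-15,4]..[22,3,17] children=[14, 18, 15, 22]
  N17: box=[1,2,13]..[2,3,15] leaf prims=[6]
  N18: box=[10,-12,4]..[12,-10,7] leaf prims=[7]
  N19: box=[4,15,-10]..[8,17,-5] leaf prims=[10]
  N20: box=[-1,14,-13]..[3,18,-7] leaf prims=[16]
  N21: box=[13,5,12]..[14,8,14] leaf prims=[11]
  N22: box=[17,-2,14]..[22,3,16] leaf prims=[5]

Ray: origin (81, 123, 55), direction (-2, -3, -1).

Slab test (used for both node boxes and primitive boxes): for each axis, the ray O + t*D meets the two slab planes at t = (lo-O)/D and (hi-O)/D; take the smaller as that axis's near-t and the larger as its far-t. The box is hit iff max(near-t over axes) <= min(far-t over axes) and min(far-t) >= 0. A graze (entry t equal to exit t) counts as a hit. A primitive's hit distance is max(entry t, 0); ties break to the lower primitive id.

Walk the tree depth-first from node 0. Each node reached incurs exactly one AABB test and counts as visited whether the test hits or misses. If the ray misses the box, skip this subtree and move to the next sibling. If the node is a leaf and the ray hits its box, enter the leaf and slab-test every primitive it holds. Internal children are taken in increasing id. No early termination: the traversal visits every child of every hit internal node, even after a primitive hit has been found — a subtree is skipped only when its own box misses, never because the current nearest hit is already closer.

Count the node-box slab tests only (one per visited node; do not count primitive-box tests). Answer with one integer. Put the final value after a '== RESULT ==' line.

Walk:
N0 x:[59/2,97/2] y:[101/3,47] z:[38,68] -> hit [38,47], descend [7, 10, 11, 16]
  N7 x:[41,48] y:[121/3,47] z:[44,65] -> hit [44,47], descend [2, 4, 6, 12]
    N2 x:[45,93/2] y:[137/3,140/3] z:[44,47] -> hit [137/3,93/2] leaf, test {P2@t=137/3}
    N4 x:[43,89/2] y:[130/3,136/3] z:[59,65] -> miss, prune
    N6 x:[41,87/2] y:[136/3,47] z:[60,63] -> miss, prune
    N12 x:[91/2,48] y:[121/3,127/3] z:[53,54] -> miss, prune
  N10 x:[39,97/2] y:[35,116/3] z:[39,68] -> miss, prune
  N11 x:[32,40] y:[101/3,121/3] z:[40,65] -> hit [40,40], descend [1, 9, 17, 19]
    N1 x:[67/2,39] y:[101/3,118/3] z:[40,44] -> miss, prune
    N9 x:[32,69/2] y:[34,36] z:[54,55] -> miss, prune
    N17 x:[79/2,40] y:[40,121/3] z:[40,42] -> hit [40,40] leaf, test {P6@t=40}
    N19 x:[73/2,77/2] y:[106/3,36] z:[60,65] -> miss, prune
  N16 x:[59/2,75/2] y:[40,46] z:[38,51] -> miss, prune

Visited [0, 7, 2, 4, 6, 12, 10, 11, 1, 9, 17, 19, 16]. Tests: 13 box, 2 leaf. Nearest: P6.

== RESULT ==
13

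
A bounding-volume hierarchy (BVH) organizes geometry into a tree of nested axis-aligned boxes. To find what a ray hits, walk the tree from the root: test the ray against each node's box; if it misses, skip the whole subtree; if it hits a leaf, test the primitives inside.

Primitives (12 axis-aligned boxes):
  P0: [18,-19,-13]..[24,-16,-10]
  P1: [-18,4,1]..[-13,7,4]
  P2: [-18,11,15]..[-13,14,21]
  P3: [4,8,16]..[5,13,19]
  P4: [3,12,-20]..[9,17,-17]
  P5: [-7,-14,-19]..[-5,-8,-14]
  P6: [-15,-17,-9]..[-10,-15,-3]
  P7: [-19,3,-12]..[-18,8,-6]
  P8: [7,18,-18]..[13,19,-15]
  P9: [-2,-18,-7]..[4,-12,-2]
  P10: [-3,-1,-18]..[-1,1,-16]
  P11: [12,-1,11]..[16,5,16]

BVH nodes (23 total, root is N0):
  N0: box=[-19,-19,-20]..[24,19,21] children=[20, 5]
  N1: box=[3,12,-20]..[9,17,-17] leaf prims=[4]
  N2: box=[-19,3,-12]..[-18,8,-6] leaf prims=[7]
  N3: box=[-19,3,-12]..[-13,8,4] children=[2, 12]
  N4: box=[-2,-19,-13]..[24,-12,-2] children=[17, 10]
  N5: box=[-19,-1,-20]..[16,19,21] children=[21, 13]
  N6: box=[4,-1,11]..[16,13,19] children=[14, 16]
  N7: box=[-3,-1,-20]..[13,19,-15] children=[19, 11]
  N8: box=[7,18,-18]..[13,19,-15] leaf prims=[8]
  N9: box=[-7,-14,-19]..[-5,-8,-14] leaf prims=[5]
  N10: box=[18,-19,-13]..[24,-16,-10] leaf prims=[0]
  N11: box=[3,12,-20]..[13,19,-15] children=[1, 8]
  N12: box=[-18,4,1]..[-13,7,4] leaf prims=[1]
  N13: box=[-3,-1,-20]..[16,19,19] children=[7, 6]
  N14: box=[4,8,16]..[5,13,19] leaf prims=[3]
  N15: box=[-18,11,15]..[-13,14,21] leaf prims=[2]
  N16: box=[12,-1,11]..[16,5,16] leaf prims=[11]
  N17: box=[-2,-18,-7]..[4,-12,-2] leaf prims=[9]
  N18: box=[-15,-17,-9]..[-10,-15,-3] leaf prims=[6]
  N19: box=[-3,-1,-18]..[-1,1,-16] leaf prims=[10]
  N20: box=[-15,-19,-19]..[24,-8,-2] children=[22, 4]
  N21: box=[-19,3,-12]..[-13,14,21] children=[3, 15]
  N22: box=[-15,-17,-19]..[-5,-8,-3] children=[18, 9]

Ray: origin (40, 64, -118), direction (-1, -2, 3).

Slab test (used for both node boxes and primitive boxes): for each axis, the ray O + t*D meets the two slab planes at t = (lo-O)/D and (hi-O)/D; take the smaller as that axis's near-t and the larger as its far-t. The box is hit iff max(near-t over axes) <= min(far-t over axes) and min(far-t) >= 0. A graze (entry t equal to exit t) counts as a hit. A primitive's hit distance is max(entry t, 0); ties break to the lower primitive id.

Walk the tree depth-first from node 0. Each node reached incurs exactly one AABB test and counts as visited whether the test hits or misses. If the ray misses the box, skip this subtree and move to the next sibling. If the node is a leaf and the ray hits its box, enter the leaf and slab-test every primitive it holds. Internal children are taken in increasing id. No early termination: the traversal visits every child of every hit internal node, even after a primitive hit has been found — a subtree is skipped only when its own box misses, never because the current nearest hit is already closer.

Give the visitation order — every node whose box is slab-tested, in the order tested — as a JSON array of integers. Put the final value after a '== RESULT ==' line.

Walk:
N0 x:[16,59] y:[45/2,83/2] z:[98/3,139/3] -> hit [98/3,83/2], descend [5, 20]
  N5 x:[24,59] y:[45/2,65/2] z:[98/3,139/3] -> miss, prune
  N20 x:[16,55] y:[36,83/2] z:[33,116/3] -> hit [36,116/3], descend [4, 22]
    N4 x:[16,42] y:[38,83/2] z:[35,116/3] -> hit [38,116/3], descend [10, 17]
      N10 x:[16,22] y:[40,83/2] z:[35,36] -> miss, prune
      N17 x:[36,42] y:[38,41] z:[37,116/3] -> hit [38,116/3] leaf, test {P9@t=38}
    N22 x:[45,55] y:[36,81/2] z:[33,115/3] -> miss, prune

Summary -> nodes [0, 5, 20, 4, 10, 17, 22]; box-tests=7; leaf-entries=1; first=P9

== RESULT ==
[0, 5, 20, 4, 10, 17, 22]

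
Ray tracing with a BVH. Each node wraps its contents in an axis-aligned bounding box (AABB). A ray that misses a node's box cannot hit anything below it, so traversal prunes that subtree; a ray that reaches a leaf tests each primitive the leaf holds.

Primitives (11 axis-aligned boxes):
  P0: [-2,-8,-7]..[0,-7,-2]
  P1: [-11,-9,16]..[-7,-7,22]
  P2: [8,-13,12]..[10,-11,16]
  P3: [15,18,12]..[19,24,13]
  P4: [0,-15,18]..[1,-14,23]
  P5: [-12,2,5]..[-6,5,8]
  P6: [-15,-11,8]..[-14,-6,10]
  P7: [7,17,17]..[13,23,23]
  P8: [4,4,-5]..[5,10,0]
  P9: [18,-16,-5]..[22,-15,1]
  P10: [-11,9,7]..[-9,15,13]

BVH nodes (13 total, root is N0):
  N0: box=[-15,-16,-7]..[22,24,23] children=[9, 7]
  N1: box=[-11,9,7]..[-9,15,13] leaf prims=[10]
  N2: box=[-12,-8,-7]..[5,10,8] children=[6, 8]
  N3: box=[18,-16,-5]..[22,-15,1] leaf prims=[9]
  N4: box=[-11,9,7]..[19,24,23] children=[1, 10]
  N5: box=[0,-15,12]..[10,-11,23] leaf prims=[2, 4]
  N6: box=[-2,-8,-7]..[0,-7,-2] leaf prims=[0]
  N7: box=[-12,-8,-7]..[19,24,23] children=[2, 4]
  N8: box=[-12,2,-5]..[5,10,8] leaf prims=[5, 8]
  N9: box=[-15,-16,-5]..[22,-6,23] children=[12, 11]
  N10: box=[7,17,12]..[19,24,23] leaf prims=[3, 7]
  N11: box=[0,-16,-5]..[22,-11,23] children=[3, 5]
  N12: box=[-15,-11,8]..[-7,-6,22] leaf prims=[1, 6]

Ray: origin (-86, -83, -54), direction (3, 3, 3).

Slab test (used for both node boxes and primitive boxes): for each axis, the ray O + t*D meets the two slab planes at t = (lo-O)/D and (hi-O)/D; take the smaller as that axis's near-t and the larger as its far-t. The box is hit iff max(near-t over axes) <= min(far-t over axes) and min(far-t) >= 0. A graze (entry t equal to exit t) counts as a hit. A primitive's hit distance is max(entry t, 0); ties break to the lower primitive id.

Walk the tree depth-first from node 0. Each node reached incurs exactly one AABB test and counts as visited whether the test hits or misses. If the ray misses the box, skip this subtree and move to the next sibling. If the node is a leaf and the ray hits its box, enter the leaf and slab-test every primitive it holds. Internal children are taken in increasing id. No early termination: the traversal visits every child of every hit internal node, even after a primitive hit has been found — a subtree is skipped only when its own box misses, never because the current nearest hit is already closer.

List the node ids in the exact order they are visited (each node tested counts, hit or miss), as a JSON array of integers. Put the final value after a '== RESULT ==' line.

Trace the traversal:
N0 x:[71/3,36] y:[67/3,107/3] z:[47/3,77/3] -> hit [71/3,77/3], descend [7, 9]
  N7 x:[74/3,35] y:[25,107/3] z:[47/3,77/3] -> hit [25,77/3], descend [2, 4]
    N2 x:[74/3,91/3] y:[25,31] z:[47/3,62/3] -> miss, prune
    N4 x:[25,35] y:[92/3,107/3] z:[61/3,77/3] -> miss, prune
  N9 x:[71/3,36] y:[67/3,77/3] z:[49/3,77/3] -> hit [71/3,77/3], descend [11, 12]
    N11 x:[86/3,36] y:[67/3,24] z:[49/3,77/3] -> miss, prune
    N12 x:[71/3,79/3] y:[24,77/3] z:[62/3,76/3] -> hit [24,76/3] leaf, test {P1@t=25, P6(miss)}

Visited [0, 7, 2, 4, 9, 11, 12]. Tests: 7 box, 1 leaf. Nearest: P1.

== RESULT ==
[0, 7, 2, 4, 9, 11, 12]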